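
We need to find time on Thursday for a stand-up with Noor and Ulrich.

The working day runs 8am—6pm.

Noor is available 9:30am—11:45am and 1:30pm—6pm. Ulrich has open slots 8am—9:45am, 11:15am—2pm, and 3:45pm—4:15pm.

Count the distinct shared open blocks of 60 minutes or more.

Noor ∩ Ulrich: 09:30–09:45, 11:15–11:45, 13:30–14:00, 15:45–16:15.
Windows ≥ 60 min: (none).
That's 0 windows.

0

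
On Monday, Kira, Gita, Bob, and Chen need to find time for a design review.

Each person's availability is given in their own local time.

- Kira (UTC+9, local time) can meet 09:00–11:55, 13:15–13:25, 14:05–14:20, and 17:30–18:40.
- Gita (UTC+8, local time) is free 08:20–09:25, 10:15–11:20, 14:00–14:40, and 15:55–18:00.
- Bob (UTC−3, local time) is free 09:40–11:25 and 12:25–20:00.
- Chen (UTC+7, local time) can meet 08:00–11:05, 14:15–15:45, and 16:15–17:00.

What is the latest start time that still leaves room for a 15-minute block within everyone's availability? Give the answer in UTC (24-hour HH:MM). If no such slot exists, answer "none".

none

Kira → UTC: 00:00–02:55, 04:15–04:25, 05:05–05:20, 08:30–09:40.
Gita → UTC: 00:20–01:25, 02:15–03:20, 06:00–06:40, 07:55–10:00.
Bob → UTC: 12:40–14:25, 15:25–23:00.
Chen → UTC: 01:00–04:05, 07:15–08:45, 09:15–10:00.
Kira ∩ Gita: 00:20–01:25, 02:15–02:55, 08:30–09:40.
Kira ∩ Gita ∩ Bob: (none).
Kira ∩ Gita ∩ Bob ∩ Chen: (none).
Windows ≥ 15 min: (none).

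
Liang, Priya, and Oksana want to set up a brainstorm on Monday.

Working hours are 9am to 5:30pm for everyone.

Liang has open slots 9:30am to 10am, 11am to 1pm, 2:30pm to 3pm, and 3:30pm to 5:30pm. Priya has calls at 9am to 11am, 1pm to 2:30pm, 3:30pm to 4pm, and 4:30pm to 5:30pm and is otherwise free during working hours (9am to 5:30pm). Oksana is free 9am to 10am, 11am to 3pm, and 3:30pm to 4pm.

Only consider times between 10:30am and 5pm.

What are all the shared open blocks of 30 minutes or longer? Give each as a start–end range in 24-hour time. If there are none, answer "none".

Priya free within 09:00–17:30: 11:00–13:00, 14:30–15:30, 16:00–16:30.
Liang ∩ Priya: 11:00–13:00, 14:30–15:00, 16:00–16:30.
Liang ∩ Priya ∩ Oksana: 11:00–13:00, 14:30–15:00.
Restricted to 10:30–17:00: 11:00–13:00, 14:30–15:00.
Windows ≥ 30 min: 11:00–13:00, 14:30–15:00.

11:00–13:00, 14:30–15:00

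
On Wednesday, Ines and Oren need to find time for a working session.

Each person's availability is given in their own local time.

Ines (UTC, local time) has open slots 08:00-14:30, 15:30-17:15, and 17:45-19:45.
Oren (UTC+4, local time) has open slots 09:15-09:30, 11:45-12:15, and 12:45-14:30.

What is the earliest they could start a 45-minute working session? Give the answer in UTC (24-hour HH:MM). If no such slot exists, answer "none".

Ines → UTC: 08:00–14:30, 15:30–17:15, 17:45–19:45.
Oren → UTC: 05:15–05:30, 07:45–08:15, 08:45–10:30.
Ines ∩ Oren: 08:00–08:15, 08:45–10:30.
Windows ≥ 45 min: 08:45–10:30.
Earliest such window starts at 08:45.

08:45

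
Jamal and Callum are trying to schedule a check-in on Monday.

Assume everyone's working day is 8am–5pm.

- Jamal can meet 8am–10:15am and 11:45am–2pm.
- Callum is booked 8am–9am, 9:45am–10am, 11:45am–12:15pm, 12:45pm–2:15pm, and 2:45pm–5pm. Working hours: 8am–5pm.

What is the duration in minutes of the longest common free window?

Callum free within 08:00–17:00: 09:00–09:45, 10:00–11:45, 12:15–12:45, 14:15–14:45.
Jamal ∩ Callum: 09:00–09:45, 10:00–10:15, 12:15–12:45.
Common window lengths: 45, 15, 30 min; longest is 45.

45 minutes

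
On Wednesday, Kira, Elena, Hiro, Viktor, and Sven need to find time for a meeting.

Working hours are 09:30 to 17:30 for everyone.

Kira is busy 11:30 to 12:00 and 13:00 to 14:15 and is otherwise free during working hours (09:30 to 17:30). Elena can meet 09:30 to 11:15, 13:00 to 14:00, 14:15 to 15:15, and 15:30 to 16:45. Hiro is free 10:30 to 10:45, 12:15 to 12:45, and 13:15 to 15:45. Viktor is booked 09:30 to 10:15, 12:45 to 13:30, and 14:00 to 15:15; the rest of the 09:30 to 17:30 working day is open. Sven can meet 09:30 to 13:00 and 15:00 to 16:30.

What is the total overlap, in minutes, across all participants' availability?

Kira free within 09:30–17:30: 09:30–11:30, 12:00–13:00, 14:15–17:30.
Viktor free within 09:30–17:30: 10:15–12:45, 13:30–14:00, 15:15–17:30.
Kira ∩ Elena: 09:30–11:15, 14:15–15:15, 15:30–16:45.
Kira ∩ Elena ∩ Hiro: 10:30–10:45, 14:15–15:15, 15:30–15:45.
Kira ∩ Elena ∩ Hiro ∩ Viktor: 10:30–10:45, 15:30–15:45.
Kira ∩ Elena ∩ Hiro ∩ Viktor ∩ Sven: 10:30–10:45, 15:30–15:45.
Total common minutes: 15 + 15 = 30.

30 minutes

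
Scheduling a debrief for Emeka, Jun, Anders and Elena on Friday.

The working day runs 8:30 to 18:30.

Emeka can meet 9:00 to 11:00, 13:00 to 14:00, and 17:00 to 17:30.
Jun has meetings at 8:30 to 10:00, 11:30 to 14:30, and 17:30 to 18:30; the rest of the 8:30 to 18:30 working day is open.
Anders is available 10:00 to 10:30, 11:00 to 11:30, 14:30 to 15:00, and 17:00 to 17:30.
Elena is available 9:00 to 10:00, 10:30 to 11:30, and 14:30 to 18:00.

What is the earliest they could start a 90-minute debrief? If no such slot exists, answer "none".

none

Jun free within 08:30–18:30: 10:00–11:30, 14:30–17:30.
Emeka ∩ Jun: 10:00–11:00, 17:00–17:30.
Emeka ∩ Jun ∩ Anders: 10:00–10:30, 17:00–17:30.
Emeka ∩ Jun ∩ Anders ∩ Elena: 17:00–17:30.
Windows ≥ 90 min: (none).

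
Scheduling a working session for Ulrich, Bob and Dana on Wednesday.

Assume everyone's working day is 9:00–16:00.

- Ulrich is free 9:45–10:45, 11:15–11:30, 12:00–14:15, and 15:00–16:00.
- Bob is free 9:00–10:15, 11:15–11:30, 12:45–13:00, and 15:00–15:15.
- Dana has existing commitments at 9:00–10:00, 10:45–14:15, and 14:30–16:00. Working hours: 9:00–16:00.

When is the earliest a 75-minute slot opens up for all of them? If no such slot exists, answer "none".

Dana free within 09:00–16:00: 10:00–10:45, 14:15–14:30.
Ulrich ∩ Bob: 09:45–10:15, 11:15–11:30, 12:45–13:00, 15:00–15:15.
Ulrich ∩ Bob ∩ Dana: 10:00–10:15.
Windows ≥ 75 min: (none).

none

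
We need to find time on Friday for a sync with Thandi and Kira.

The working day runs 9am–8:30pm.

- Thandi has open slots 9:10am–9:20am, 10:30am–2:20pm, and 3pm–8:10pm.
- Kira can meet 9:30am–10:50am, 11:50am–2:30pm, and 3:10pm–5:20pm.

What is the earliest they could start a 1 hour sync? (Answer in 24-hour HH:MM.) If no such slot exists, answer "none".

11:50

Thandi ∩ Kira: 10:30–10:50, 11:50–14:20, 15:10–17:20.
Windows ≥ 60 min: 11:50–14:20, 15:10–17:20.
Earliest such window starts at 11:50.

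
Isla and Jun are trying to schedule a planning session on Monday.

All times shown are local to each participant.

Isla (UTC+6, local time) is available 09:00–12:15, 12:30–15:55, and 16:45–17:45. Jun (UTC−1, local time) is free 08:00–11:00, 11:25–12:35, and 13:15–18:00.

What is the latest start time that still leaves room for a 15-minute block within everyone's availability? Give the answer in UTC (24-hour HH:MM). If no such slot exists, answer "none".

Isla → UTC: 03:00–06:15, 06:30–09:55, 10:45–11:45.
Jun → UTC: 09:00–12:00, 12:25–13:35, 14:15–19:00.
Isla ∩ Jun: 09:00–09:55, 10:45–11:45.
Windows ≥ 15 min: 09:00–09:55, 10:45–11:45.
Latest start in the last window 10:45–11:45 is 11:45 − 15 min = 11:30.

11:30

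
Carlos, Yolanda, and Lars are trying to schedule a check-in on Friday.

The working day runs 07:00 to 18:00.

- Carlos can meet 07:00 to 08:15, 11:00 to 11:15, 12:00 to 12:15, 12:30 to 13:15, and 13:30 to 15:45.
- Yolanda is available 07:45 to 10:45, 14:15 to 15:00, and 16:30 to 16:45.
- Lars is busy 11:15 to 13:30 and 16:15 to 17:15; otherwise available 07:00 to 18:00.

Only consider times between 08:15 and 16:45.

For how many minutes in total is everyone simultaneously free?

Lars free within 07:00–18:00: 07:00–11:15, 13:30–16:15, 17:15–18:00.
Carlos ∩ Yolanda: 07:45–08:15, 14:15–15:00.
Carlos ∩ Yolanda ∩ Lars: 07:45–08:15, 14:15–15:00.
Restricted to 08:15–16:45: 14:15–15:00.
Total common minutes: 45.

45 minutes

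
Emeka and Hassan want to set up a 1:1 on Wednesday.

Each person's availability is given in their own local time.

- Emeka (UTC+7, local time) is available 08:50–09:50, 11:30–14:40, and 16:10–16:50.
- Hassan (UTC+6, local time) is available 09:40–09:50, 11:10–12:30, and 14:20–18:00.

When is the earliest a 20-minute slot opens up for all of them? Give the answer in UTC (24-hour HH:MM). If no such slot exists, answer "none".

05:10

Emeka → UTC: 01:50–02:50, 04:30–07:40, 09:10–09:50.
Hassan → UTC: 03:40–03:50, 05:10–06:30, 08:20–12:00.
Emeka ∩ Hassan: 05:10–06:30, 09:10–09:50.
Windows ≥ 20 min: 05:10–06:30, 09:10–09:50.
Earliest such window starts at 05:10.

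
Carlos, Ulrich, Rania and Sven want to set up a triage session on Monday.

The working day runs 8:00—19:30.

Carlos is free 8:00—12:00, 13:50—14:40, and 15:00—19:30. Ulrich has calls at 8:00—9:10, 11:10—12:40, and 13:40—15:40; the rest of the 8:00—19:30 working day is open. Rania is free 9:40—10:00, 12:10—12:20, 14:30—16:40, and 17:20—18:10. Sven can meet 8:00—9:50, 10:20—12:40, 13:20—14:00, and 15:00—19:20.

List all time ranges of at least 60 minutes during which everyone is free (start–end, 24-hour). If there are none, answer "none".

Ulrich free within 08:00–19:30: 09:10–11:10, 12:40–13:40, 15:40–19:30.
Carlos ∩ Ulrich: 09:10–11:10, 15:40–19:30.
Carlos ∩ Ulrich ∩ Rania: 09:40–10:00, 15:40–16:40, 17:20–18:10.
Carlos ∩ Ulrich ∩ Rania ∩ Sven: 09:40–09:50, 15:40–16:40, 17:20–18:10.
Windows ≥ 60 min: 15:40–16:40.

15:40–16:40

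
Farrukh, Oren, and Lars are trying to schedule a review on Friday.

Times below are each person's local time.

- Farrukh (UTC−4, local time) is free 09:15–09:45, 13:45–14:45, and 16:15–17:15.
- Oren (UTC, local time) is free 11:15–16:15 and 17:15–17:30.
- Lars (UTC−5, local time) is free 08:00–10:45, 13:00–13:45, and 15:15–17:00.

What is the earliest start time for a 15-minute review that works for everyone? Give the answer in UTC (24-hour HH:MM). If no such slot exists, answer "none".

Farrukh → UTC: 13:15–13:45, 17:45–18:45, 20:15–21:15.
Oren → UTC: 11:15–16:15, 17:15–17:30.
Lars → UTC: 13:00–15:45, 18:00–18:45, 20:15–22:00.
Farrukh ∩ Oren: 13:15–13:45.
Farrukh ∩ Oren ∩ Lars: 13:15–13:45.
Windows ≥ 15 min: 13:15–13:45.
Earliest such window starts at 13:15.

13:15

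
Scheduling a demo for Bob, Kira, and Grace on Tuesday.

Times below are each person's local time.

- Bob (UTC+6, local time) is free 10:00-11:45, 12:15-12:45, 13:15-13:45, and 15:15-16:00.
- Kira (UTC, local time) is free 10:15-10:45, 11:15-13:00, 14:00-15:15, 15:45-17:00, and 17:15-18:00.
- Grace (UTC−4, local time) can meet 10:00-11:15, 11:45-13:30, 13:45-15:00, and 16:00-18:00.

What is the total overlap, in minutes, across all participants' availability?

Bob → UTC: 04:00–05:45, 06:15–06:45, 07:15–07:45, 09:15–10:00.
Kira → UTC: 10:15–10:45, 11:15–13:00, 14:00–15:15, 15:45–17:00, 17:15–18:00.
Grace → UTC: 14:00–15:15, 15:45–17:30, 17:45–19:00, 20:00–22:00.
Bob ∩ Kira: (none).
Bob ∩ Kira ∩ Grace: (none).
Total common minutes: 0.

0 minutes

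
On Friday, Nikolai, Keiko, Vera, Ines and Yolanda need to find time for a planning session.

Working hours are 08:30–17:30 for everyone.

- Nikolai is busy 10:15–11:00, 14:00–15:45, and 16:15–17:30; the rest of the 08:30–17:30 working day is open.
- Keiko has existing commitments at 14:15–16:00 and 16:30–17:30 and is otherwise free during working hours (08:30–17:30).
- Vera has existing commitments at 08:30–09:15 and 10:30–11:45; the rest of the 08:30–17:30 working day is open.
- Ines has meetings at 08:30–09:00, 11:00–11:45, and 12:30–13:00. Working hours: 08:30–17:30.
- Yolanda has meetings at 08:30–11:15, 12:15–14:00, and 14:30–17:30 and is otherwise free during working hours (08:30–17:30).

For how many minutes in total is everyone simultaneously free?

30 minutes

Nikolai free within 08:30–17:30: 08:30–10:15, 11:00–14:00, 15:45–16:15.
Keiko free within 08:30–17:30: 08:30–14:15, 16:00–16:30.
Vera free within 08:30–17:30: 09:15–10:30, 11:45–17:30.
Ines free within 08:30–17:30: 09:00–11:00, 11:45–12:30, 13:00–17:30.
Yolanda free within 08:30–17:30: 11:15–12:15, 14:00–14:30.
Nikolai ∩ Keiko: 08:30–10:15, 11:00–14:00, 16:00–16:15.
Nikolai ∩ Keiko ∩ Vera: 09:15–10:15, 11:45–14:00, 16:00–16:15.
Nikolai ∩ Keiko ∩ Vera ∩ Ines: 09:15–10:15, 11:45–12:30, 13:00–14:00, 16:00–16:15.
Nikolai ∩ Keiko ∩ Vera ∩ Ines ∩ Yolanda: 11:45–12:15.
Total common minutes: 30.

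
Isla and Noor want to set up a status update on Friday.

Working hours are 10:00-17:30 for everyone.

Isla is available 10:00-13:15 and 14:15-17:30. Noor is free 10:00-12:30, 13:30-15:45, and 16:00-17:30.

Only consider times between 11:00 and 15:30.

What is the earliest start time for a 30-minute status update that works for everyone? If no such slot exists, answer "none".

Isla ∩ Noor: 10:00–12:30, 14:15–15:45, 16:00–17:30.
Restricted to 11:00–15:30: 11:00–12:30, 14:15–15:30.
Windows ≥ 30 min: 11:00–12:30, 14:15–15:30.
Earliest such window starts at 11:00.

11:00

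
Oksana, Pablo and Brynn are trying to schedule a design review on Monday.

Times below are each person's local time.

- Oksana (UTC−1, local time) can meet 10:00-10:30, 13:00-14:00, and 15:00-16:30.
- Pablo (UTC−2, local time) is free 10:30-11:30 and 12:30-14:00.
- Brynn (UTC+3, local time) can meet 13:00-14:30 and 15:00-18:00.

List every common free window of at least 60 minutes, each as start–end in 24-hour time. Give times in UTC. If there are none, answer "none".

none

Oksana → UTC: 11:00–11:30, 14:00–15:00, 16:00–17:30.
Pablo → UTC: 12:30–13:30, 14:30–16:00.
Brynn → UTC: 10:00–11:30, 12:00–15:00.
Oksana ∩ Pablo: 14:30–15:00.
Oksana ∩ Pablo ∩ Brynn: 14:30–15:00.
Windows ≥ 60 min: (none).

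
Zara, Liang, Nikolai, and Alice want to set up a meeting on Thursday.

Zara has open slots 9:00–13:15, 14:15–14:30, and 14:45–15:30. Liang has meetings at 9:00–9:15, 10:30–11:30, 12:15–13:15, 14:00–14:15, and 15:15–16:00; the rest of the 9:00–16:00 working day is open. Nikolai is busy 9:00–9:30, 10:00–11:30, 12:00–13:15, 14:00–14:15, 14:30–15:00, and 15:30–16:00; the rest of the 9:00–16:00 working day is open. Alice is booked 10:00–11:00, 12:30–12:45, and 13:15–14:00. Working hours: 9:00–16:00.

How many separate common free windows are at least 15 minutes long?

Liang free within 09:00–16:00: 09:15–10:30, 11:30–12:15, 13:15–14:00, 14:15–15:15.
Nikolai free within 09:00–16:00: 09:30–10:00, 11:30–12:00, 13:15–14:00, 14:15–14:30, 15:00–15:30.
Alice free within 09:00–16:00: 09:00–10:00, 11:00–12:30, 12:45–13:15, 14:00–16:00.
Zara ∩ Liang: 09:15–10:30, 11:30–12:15, 14:15–14:30, 14:45–15:15.
Zara ∩ Liang ∩ Nikolai: 09:30–10:00, 11:30–12:00, 14:15–14:30, 15:00–15:15.
Zara ∩ Liang ∩ Nikolai ∩ Alice: 09:30–10:00, 11:30–12:00, 14:15–14:30, 15:00–15:15.
Windows ≥ 15 min: 09:30–10:00, 11:30–12:00, 14:15–14:30, 15:00–15:15.
That's 4 windows.

4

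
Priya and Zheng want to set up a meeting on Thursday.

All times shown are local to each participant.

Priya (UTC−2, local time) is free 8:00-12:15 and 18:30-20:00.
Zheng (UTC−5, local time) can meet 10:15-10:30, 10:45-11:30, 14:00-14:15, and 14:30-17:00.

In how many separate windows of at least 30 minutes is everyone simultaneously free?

1

Priya → UTC: 10:00–14:15, 20:30–22:00.
Zheng → UTC: 15:15–15:30, 15:45–16:30, 19:00–19:15, 19:30–22:00.
Priya ∩ Zheng: 20:30–22:00.
Windows ≥ 30 min: 20:30–22:00.
That's 1 window.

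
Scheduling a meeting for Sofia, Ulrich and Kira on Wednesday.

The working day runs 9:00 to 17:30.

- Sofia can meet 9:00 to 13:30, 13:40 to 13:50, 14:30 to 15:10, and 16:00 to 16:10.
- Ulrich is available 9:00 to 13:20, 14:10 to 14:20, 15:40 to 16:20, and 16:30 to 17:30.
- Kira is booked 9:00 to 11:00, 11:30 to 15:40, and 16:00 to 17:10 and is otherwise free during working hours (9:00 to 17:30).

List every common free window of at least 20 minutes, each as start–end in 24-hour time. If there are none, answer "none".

Kira free within 09:00–17:30: 11:00–11:30, 15:40–16:00, 17:10–17:30.
Sofia ∩ Ulrich: 09:00–13:20, 16:00–16:10.
Sofia ∩ Ulrich ∩ Kira: 11:00–11:30.
Windows ≥ 20 min: 11:00–11:30.

11:00–11:30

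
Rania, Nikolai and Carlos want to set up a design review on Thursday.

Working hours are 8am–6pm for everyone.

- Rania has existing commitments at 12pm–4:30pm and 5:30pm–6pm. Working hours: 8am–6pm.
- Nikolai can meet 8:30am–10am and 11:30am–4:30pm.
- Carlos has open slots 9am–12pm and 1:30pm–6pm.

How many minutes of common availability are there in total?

Rania free within 08:00–18:00: 08:00–12:00, 16:30–17:30.
Rania ∩ Nikolai: 08:30–10:00, 11:30–12:00.
Rania ∩ Nikolai ∩ Carlos: 09:00–10:00, 11:30–12:00.
Total common minutes: 60 + 30 = 90.

90 minutes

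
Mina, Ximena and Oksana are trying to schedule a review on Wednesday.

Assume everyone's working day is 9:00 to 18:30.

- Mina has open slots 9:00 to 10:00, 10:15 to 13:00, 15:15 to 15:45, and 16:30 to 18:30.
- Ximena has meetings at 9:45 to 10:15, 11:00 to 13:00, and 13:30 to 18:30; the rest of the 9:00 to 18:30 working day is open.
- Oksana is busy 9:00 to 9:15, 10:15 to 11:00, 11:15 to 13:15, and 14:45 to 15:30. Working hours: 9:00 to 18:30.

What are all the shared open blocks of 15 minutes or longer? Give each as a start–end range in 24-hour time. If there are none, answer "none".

Ximena free within 09:00–18:30: 09:00–09:45, 10:15–11:00, 13:00–13:30.
Oksana free within 09:00–18:30: 09:15–10:15, 11:00–11:15, 13:15–14:45, 15:30–18:30.
Mina ∩ Ximena: 09:00–09:45, 10:15–11:00.
Mina ∩ Ximena ∩ Oksana: 09:15–09:45.
Windows ≥ 15 min: 09:15–09:45.

09:15–09:45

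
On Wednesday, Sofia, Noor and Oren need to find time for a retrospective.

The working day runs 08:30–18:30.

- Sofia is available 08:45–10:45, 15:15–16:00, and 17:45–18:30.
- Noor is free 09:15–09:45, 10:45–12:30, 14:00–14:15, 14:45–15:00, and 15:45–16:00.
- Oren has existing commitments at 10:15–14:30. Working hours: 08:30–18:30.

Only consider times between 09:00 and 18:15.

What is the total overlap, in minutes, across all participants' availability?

Oren free within 08:30–18:30: 08:30–10:15, 14:30–18:30.
Sofia ∩ Noor: 09:15–09:45, 15:45–16:00.
Sofia ∩ Noor ∩ Oren: 09:15–09:45, 15:45–16:00.
Restricted to 09:00–18:15: 09:15–09:45, 15:45–16:00.
Total common minutes: 30 + 15 = 45.

45 minutes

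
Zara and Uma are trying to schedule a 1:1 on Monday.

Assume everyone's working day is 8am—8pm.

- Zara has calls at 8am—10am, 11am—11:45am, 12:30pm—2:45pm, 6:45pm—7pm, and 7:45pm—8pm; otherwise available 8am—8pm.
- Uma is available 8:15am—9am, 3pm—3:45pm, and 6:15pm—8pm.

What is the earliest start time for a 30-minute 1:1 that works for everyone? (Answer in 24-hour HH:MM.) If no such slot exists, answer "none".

15:00

Zara free within 08:00–20:00: 10:00–11:00, 11:45–12:30, 14:45–18:45, 19:00–19:45.
Zara ∩ Uma: 15:00–15:45, 18:15–18:45, 19:00–19:45.
Windows ≥ 30 min: 15:00–15:45, 18:15–18:45, 19:00–19:45.
Earliest such window starts at 15:00.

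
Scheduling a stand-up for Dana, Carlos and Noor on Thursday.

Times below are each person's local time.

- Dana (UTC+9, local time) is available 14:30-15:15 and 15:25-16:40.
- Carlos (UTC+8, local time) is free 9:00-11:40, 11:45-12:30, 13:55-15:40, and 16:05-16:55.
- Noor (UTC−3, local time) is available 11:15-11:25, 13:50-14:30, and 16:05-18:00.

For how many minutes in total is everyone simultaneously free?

Dana → UTC: 05:30–06:15, 06:25–07:40.
Carlos → UTC: 01:00–03:40, 03:45–04:30, 05:55–07:40, 08:05–08:55.
Noor → UTC: 14:15–14:25, 16:50–17:30, 19:05–21:00.
Dana ∩ Carlos: 05:55–06:15, 06:25–07:40.
Dana ∩ Carlos ∩ Noor: (none).
Total common minutes: 0.

0 minutes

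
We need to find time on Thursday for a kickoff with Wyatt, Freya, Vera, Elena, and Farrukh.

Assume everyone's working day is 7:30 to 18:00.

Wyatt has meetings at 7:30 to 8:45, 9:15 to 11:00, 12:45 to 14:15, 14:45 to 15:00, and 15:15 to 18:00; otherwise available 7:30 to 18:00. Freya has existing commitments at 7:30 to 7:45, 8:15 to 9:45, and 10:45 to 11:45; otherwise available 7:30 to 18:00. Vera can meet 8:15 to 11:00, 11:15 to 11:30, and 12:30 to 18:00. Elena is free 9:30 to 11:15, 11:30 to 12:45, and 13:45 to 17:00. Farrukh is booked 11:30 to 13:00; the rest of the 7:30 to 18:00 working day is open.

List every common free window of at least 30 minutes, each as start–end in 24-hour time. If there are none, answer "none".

14:15–14:45

Wyatt free within 07:30–18:00: 08:45–09:15, 11:00–12:45, 14:15–14:45, 15:00–15:15.
Freya free within 07:30–18:00: 07:45–08:15, 09:45–10:45, 11:45–18:00.
Farrukh free within 07:30–18:00: 07:30–11:30, 13:00–18:00.
Wyatt ∩ Freya: 11:45–12:45, 14:15–14:45, 15:00–15:15.
Wyatt ∩ Freya ∩ Vera: 12:30–12:45, 14:15–14:45, 15:00–15:15.
Wyatt ∩ Freya ∩ Vera ∩ Elena: 12:30–12:45, 14:15–14:45, 15:00–15:15.
Wyatt ∩ Freya ∩ Vera ∩ Elena ∩ Farrukh: 14:15–14:45, 15:00–15:15.
Windows ≥ 30 min: 14:15–14:45.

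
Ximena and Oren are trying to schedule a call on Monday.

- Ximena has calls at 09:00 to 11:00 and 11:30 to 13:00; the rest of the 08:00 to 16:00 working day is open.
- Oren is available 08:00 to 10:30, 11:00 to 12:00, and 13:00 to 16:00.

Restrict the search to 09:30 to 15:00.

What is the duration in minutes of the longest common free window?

Ximena free within 08:00–16:00: 08:00–09:00, 11:00–11:30, 13:00–16:00.
Ximena ∩ Oren: 08:00–09:00, 11:00–11:30, 13:00–16:00.
Restricted to 09:30–15:00: 11:00–11:30, 13:00–15:00.
Common window lengths: 30, 120 min; longest is 120.

120 minutes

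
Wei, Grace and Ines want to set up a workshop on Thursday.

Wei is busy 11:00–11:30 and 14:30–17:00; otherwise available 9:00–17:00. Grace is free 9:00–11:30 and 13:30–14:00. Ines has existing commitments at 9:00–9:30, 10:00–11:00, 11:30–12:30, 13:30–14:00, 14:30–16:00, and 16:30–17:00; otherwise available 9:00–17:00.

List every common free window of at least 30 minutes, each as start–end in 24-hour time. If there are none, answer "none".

Wei free within 09:00–17:00: 09:00–11:00, 11:30–14:30.
Ines free within 09:00–17:00: 09:30–10:00, 11:00–11:30, 12:30–13:30, 14:00–14:30, 16:00–16:30.
Wei ∩ Grace: 09:00–11:00, 13:30–14:00.
Wei ∩ Grace ∩ Ines: 09:30–10:00.
Windows ≥ 30 min: 09:30–10:00.

09:30–10:00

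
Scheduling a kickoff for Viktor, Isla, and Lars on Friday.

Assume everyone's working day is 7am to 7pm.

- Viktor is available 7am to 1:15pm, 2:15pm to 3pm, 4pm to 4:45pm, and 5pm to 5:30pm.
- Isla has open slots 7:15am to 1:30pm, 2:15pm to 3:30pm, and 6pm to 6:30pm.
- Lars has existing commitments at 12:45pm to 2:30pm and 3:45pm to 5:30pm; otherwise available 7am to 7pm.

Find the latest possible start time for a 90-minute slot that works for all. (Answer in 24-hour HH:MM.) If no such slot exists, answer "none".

Lars free within 07:00–19:00: 07:00–12:45, 14:30–15:45, 17:30–19:00.
Viktor ∩ Isla: 07:15–13:15, 14:15–15:00.
Viktor ∩ Isla ∩ Lars: 07:15–12:45, 14:30–15:00.
Windows ≥ 90 min: 07:15–12:45.
Latest start in the last window 07:15–12:45 is 12:45 − 90 min = 11:15.

11:15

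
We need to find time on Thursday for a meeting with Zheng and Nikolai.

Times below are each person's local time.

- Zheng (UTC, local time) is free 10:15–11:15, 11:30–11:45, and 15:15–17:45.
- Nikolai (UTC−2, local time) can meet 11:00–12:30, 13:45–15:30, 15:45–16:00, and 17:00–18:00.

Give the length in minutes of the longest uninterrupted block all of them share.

Zheng → UTC: 10:15–11:15, 11:30–11:45, 15:15–17:45.
Nikolai → UTC: 13:00–14:30, 15:45–17:30, 17:45–18:00, 19:00–20:00.
Zheng ∩ Nikolai: 15:45–17:30.
Single common window of 105 minutes.

105 minutes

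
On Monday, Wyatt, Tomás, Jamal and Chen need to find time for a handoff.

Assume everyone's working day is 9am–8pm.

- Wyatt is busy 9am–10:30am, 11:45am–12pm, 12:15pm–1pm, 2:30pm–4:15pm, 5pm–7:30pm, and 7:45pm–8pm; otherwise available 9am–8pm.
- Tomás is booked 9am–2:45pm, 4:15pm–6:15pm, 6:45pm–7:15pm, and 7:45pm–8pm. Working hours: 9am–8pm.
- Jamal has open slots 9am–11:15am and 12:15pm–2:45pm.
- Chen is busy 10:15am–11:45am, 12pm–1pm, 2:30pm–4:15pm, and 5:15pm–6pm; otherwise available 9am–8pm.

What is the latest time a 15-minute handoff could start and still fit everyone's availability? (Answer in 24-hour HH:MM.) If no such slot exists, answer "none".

Wyatt free within 09:00–20:00: 10:30–11:45, 12:00–12:15, 13:00–14:30, 16:15–17:00, 19:30–19:45.
Tomás free within 09:00–20:00: 14:45–16:15, 18:15–18:45, 19:15–19:45.
Chen free within 09:00–20:00: 09:00–10:15, 11:45–12:00, 13:00–14:30, 16:15–17:15, 18:00–20:00.
Wyatt ∩ Tomás: 19:30–19:45.
Wyatt ∩ Tomás ∩ Jamal: (none).
Wyatt ∩ Tomás ∩ Jamal ∩ Chen: (none).
Windows ≥ 15 min: (none).

none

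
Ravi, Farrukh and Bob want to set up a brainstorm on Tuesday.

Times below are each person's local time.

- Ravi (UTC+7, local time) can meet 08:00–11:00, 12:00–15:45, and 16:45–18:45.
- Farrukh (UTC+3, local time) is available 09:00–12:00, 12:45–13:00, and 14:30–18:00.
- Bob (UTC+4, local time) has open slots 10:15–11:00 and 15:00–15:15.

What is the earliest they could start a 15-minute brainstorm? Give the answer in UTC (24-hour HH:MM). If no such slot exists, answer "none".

Ravi → UTC: 01:00–04:00, 05:00–08:45, 09:45–11:45.
Farrukh → UTC: 06:00–09:00, 09:45–10:00, 11:30–15:00.
Bob → UTC: 06:15–07:00, 11:00–11:15.
Ravi ∩ Farrukh: 06:00–08:45, 09:45–10:00, 11:30–11:45.
Ravi ∩ Farrukh ∩ Bob: 06:15–07:00.
Windows ≥ 15 min: 06:15–07:00.
Earliest such window starts at 06:15.

06:15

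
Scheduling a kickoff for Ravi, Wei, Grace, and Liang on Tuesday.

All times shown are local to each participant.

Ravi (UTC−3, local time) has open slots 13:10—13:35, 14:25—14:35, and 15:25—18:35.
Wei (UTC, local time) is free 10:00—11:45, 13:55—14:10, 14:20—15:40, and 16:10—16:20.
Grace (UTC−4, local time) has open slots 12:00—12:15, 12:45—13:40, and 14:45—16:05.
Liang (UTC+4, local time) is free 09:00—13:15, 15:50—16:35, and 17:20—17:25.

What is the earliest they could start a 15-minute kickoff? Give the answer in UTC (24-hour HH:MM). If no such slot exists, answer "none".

Ravi → UTC: 16:10–16:35, 17:25–17:35, 18:25–21:35.
Wei → UTC: 10:00–11:45, 13:55–14:10, 14:20–15:40, 16:10–16:20.
Grace → UTC: 16:00–16:15, 16:45–17:40, 18:45–20:05.
Liang → UTC: 05:00–09:15, 11:50–12:35, 13:20–13:25.
Ravi ∩ Wei: 16:10–16:20.
Ravi ∩ Wei ∩ Grace: 16:10–16:15.
Ravi ∩ Wei ∩ Grace ∩ Liang: (none).
Windows ≥ 15 min: (none).

none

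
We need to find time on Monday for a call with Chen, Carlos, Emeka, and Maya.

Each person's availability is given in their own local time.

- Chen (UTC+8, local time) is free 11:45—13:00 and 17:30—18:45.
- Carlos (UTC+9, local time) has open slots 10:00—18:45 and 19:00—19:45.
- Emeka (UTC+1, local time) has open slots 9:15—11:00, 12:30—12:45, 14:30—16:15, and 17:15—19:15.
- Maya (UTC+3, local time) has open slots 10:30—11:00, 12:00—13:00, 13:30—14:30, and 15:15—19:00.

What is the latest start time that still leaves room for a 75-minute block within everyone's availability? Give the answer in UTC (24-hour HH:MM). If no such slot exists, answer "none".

none

Chen → UTC: 03:45–05:00, 09:30–10:45.
Carlos → UTC: 01:00–09:45, 10:00–10:45.
Emeka → UTC: 08:15–10:00, 11:30–11:45, 13:30–15:15, 16:15–18:15.
Maya → UTC: 07:30–08:00, 09:00–10:00, 10:30–11:30, 12:15–16:00.
Chen ∩ Carlos: 03:45–05:00, 09:30–09:45, 10:00–10:45.
Chen ∩ Carlos ∩ Emeka: 09:30–09:45.
Chen ∩ Carlos ∩ Emeka ∩ Maya: 09:30–09:45.
Windows ≥ 75 min: (none).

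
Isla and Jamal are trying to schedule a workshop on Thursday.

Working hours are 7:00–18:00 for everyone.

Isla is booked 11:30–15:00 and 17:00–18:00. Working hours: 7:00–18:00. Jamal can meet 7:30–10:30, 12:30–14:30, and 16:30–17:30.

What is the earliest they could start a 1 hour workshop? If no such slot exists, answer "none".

Isla free within 07:00–18:00: 07:00–11:30, 15:00–17:00.
Isla ∩ Jamal: 07:30–10:30, 16:30–17:00.
Windows ≥ 60 min: 07:30–10:30.
Earliest such window starts at 07:30.

07:30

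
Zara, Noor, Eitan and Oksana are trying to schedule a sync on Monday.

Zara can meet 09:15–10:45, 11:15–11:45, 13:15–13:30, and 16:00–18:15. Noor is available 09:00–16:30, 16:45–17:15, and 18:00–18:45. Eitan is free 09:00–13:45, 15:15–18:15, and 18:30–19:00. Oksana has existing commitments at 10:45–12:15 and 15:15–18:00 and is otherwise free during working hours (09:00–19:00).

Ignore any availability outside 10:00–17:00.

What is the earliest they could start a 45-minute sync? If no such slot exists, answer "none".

10:00

Oksana free within 09:00–19:00: 09:00–10:45, 12:15–15:15, 18:00–19:00.
Zara ∩ Noor: 09:15–10:45, 11:15–11:45, 13:15–13:30, 16:00–16:30, 16:45–17:15, 18:00–18:15.
Zara ∩ Noor ∩ Eitan: 09:15–10:45, 11:15–11:45, 13:15–13:30, 16:00–16:30, 16:45–17:15, 18:00–18:15.
Zara ∩ Noor ∩ Eitan ∩ Oksana: 09:15–10:45, 13:15–13:30, 18:00–18:15.
Restricted to 10:00–17:00: 10:00–10:45, 13:15–13:30.
Windows ≥ 45 min: 10:00–10:45.
Earliest such window starts at 10:00.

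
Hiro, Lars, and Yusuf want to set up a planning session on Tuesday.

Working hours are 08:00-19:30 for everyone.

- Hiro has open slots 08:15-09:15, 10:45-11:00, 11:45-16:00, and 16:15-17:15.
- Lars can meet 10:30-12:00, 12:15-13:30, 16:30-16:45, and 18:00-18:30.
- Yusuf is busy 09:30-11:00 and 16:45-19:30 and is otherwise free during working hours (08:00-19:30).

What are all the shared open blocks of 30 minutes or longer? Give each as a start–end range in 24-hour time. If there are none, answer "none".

Yusuf free within 08:00–19:30: 08:00–09:30, 11:00–16:45.
Hiro ∩ Lars: 10:45–11:00, 11:45–12:00, 12:15–13:30, 16:30–16:45.
Hiro ∩ Lars ∩ Yusuf: 11:45–12:00, 12:15–13:30, 16:30–16:45.
Windows ≥ 30 min: 12:15–13:30.

12:15–13:30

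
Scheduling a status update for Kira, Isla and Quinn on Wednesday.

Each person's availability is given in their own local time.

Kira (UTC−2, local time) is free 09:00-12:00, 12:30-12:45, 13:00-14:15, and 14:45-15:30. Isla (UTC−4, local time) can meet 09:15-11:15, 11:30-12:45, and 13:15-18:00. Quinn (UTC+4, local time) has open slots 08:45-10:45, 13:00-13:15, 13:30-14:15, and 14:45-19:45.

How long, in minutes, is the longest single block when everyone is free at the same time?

Kira → UTC: 11:00–14:00, 14:30–14:45, 15:00–16:15, 16:45–17:30.
Isla → UTC: 13:15–15:15, 15:30–16:45, 17:15–22:00.
Quinn → UTC: 04:45–06:45, 09:00–09:15, 09:30–10:15, 10:45–15:45.
Kira ∩ Isla: 13:15–14:00, 14:30–14:45, 15:00–15:15, 15:30–16:15, 17:15–17:30.
Kira ∩ Isla ∩ Quinn: 13:15–14:00, 14:30–14:45, 15:00–15:15, 15:30–15:45.
Common window lengths: 45, 15, 15, 15 min; longest is 45.

45 minutes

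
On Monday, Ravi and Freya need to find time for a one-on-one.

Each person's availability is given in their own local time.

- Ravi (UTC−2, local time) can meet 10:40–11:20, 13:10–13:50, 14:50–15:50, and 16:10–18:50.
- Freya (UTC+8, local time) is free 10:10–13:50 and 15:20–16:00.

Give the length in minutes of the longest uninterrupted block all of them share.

Ravi → UTC: 12:40–13:20, 15:10–15:50, 16:50–17:50, 18:10–20:50.
Freya → UTC: 02:10–05:50, 07:20–08:00.
Ravi ∩ Freya: (none).
No common window.

0 minutes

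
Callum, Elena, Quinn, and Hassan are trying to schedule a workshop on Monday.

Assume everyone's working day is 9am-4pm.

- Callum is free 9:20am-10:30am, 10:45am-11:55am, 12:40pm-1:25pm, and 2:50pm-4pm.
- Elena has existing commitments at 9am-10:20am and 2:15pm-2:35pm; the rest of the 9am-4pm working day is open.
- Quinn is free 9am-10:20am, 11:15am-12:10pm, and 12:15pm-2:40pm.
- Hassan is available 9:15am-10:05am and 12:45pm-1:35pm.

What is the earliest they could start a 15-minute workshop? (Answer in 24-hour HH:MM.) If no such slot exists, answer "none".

12:45

Elena free within 09:00–16:00: 10:20–14:15, 14:35–16:00.
Callum ∩ Elena: 10:20–10:30, 10:45–11:55, 12:40–13:25, 14:50–16:00.
Callum ∩ Elena ∩ Quinn: 11:15–11:55, 12:40–13:25.
Callum ∩ Elena ∩ Quinn ∩ Hassan: 12:45–13:25.
Windows ≥ 15 min: 12:45–13:25.
Earliest such window starts at 12:45.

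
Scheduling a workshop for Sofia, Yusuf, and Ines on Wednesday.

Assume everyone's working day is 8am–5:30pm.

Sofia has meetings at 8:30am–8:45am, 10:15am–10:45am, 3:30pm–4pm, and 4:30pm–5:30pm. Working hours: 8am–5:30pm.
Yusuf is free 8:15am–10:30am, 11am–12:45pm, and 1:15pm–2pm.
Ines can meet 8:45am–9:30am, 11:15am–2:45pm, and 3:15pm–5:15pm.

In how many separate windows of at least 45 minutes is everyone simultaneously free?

3

Sofia free within 08:00–17:30: 08:00–08:30, 08:45–10:15, 10:45–15:30, 16:00–16:30.
Sofia ∩ Yusuf: 08:15–08:30, 08:45–10:15, 11:00–12:45, 13:15–14:00.
Sofia ∩ Yusuf ∩ Ines: 08:45–09:30, 11:15–12:45, 13:15–14:00.
Windows ≥ 45 min: 08:45–09:30, 11:15–12:45, 13:15–14:00.
That's 3 windows.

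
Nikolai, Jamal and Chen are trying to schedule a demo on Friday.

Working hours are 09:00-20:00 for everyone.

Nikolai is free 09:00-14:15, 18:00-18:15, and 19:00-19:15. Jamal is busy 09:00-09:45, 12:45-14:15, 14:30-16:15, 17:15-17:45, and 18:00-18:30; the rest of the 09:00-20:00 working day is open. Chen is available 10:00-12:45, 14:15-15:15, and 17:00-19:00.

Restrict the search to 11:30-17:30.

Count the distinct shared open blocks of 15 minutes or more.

Jamal free within 09:00–20:00: 09:45–12:45, 14:15–14:30, 16:15–17:15, 17:45–18:00, 18:30–20:00.
Nikolai ∩ Jamal: 09:45–12:45, 19:00–19:15.
Nikolai ∩ Jamal ∩ Chen: 10:00–12:45.
Restricted to 11:30–17:30: 11:30–12:45.
Windows ≥ 15 min: 11:30–12:45.
That's 1 window.

1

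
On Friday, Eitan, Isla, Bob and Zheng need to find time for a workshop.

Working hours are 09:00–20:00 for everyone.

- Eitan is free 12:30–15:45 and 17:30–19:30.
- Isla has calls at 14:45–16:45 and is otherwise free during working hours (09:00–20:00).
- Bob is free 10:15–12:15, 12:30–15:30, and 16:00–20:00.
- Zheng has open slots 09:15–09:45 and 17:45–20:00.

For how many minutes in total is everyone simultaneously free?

Isla free within 09:00–20:00: 09:00–14:45, 16:45–20:00.
Eitan ∩ Isla: 12:30–14:45, 17:30–19:30.
Eitan ∩ Isla ∩ Bob: 12:30–14:45, 17:30–19:30.
Eitan ∩ Isla ∩ Bob ∩ Zheng: 17:45–19:30.
Total common minutes: 105.

105 minutes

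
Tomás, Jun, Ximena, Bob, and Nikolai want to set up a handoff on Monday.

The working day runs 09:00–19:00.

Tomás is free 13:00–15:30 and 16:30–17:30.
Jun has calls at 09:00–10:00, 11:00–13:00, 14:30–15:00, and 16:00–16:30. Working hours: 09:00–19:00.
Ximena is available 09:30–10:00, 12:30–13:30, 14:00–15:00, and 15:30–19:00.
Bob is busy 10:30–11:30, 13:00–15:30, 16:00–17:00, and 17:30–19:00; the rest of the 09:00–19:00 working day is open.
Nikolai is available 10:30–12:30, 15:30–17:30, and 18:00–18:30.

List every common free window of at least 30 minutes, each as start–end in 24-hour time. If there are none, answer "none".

17:00–17:30

Jun free within 09:00–19:00: 10:00–11:00, 13:00–14:30, 15:00–16:00, 16:30–19:00.
Bob free within 09:00–19:00: 09:00–10:30, 11:30–13:00, 15:30–16:00, 17:00–17:30.
Tomás ∩ Jun: 13:00–14:30, 15:00–15:30, 16:30–17:30.
Tomás ∩ Jun ∩ Ximena: 13:00–13:30, 14:00–14:30, 16:30–17:30.
Tomás ∩ Jun ∩ Ximena ∩ Bob: 17:00–17:30.
Tomás ∩ Jun ∩ Ximena ∩ Bob ∩ Nikolai: 17:00–17:30.
Windows ≥ 30 min: 17:00–17:30.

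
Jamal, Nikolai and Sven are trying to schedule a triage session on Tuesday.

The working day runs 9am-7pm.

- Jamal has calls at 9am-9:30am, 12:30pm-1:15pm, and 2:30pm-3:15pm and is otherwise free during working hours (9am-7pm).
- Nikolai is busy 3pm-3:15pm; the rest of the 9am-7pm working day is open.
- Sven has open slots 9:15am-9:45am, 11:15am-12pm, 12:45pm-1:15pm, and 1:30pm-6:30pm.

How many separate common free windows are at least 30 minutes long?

3

Jamal free within 09:00–19:00: 09:30–12:30, 13:15–14:30, 15:15–19:00.
Nikolai free within 09:00–19:00: 09:00–15:00, 15:15–19:00.
Jamal ∩ Nikolai: 09:30–12:30, 13:15–14:30, 15:15–19:00.
Jamal ∩ Nikolai ∩ Sven: 09:30–09:45, 11:15–12:00, 13:30–14:30, 15:15–18:30.
Windows ≥ 30 min: 11:15–12:00, 13:30–14:30, 15:15–18:30.
That's 3 windows.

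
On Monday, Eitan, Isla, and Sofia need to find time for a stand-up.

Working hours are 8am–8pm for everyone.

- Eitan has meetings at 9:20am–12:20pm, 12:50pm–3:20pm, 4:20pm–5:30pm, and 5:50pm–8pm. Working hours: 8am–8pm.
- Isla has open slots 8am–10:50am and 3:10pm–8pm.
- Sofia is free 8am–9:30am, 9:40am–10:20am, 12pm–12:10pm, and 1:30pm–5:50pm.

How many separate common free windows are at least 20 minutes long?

Eitan free within 08:00–20:00: 08:00–09:20, 12:20–12:50, 15:20–16:20, 17:30–17:50.
Eitan ∩ Isla: 08:00–09:20, 15:20–16:20, 17:30–17:50.
Eitan ∩ Isla ∩ Sofia: 08:00–09:20, 15:20–16:20, 17:30–17:50.
Windows ≥ 20 min: 08:00–09:20, 15:20–16:20, 17:30–17:50.
That's 3 windows.

3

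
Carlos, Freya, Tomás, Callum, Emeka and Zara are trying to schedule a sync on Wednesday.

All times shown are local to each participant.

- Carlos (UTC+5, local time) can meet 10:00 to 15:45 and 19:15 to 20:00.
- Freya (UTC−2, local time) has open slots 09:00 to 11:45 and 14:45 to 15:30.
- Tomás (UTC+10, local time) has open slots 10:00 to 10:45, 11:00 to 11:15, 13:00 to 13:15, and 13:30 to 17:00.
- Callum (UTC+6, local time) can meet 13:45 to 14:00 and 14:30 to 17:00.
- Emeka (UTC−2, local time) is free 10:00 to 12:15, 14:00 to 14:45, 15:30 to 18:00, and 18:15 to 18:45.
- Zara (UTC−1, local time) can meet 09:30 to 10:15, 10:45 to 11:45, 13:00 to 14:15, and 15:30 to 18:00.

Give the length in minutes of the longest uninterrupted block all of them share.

0 minutes

Carlos → UTC: 05:00–10:45, 14:15–15:00.
Freya → UTC: 11:00–13:45, 16:45–17:30.
Tomás → UTC: 00:00–00:45, 01:00–01:15, 03:00–03:15, 03:30–07:00.
Callum → UTC: 07:45–08:00, 08:30–11:00.
Emeka → UTC: 12:00–14:15, 16:00–16:45, 17:30–20:00, 20:15–20:45.
Zara → UTC: 10:30–11:15, 11:45–12:45, 14:00–15:15, 16:30–19:00.
Carlos ∩ Freya: (none).
Carlos ∩ Freya ∩ Tomás: (none).
Carlos ∩ Freya ∩ Tomás ∩ Callum: (none).
Carlos ∩ Freya ∩ Tomás ∩ Callum ∩ Emeka: (none).
Carlos ∩ Freya ∩ Tomás ∩ Callum ∩ Emeka ∩ Zara: (none).
No common window.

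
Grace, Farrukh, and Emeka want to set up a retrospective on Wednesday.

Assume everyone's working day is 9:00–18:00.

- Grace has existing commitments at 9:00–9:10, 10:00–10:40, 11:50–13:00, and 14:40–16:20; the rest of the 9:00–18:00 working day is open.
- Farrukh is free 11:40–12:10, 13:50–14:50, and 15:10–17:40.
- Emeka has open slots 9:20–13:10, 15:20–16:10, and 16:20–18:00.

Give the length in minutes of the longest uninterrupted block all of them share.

Grace free within 09:00–18:00: 09:10–10:00, 10:40–11:50, 13:00–14:40, 16:20–18:00.
Grace ∩ Farrukh: 11:40–11:50, 13:50–14:40, 16:20–17:40.
Grace ∩ Farrukh ∩ Emeka: 11:40–11:50, 16:20–17:40.
Common window lengths: 10, 80 min; longest is 80.

80 minutes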